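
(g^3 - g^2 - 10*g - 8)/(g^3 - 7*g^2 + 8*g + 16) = (g + 2)/(g - 4)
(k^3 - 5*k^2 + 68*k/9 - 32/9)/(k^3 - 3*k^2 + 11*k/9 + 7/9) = (9*k^2 - 36*k + 32)/(9*k^2 - 18*k - 7)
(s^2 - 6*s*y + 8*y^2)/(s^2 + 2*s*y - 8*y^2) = (s - 4*y)/(s + 4*y)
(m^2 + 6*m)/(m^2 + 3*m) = (m + 6)/(m + 3)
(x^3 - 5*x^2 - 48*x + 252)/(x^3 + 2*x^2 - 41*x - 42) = (x - 6)/(x + 1)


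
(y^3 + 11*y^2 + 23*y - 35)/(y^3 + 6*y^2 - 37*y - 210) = (y - 1)/(y - 6)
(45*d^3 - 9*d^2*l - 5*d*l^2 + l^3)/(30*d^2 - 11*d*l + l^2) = (9*d^2 - l^2)/(6*d - l)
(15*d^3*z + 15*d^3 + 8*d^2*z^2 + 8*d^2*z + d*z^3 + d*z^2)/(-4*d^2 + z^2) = d*(15*d^2*z + 15*d^2 + 8*d*z^2 + 8*d*z + z^3 + z^2)/(-4*d^2 + z^2)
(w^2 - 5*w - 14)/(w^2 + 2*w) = (w - 7)/w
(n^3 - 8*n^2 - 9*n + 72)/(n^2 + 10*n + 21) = (n^2 - 11*n + 24)/(n + 7)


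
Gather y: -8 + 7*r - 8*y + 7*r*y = 7*r + y*(7*r - 8) - 8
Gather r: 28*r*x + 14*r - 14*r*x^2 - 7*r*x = r*(-14*x^2 + 21*x + 14)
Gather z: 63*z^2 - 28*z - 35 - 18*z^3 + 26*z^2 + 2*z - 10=-18*z^3 + 89*z^2 - 26*z - 45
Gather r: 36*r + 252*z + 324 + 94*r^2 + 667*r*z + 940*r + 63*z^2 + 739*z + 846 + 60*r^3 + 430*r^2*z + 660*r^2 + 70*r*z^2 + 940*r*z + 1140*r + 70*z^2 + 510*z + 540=60*r^3 + r^2*(430*z + 754) + r*(70*z^2 + 1607*z + 2116) + 133*z^2 + 1501*z + 1710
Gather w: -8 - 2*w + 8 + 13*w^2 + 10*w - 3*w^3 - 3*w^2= -3*w^3 + 10*w^2 + 8*w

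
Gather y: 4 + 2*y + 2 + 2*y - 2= 4*y + 4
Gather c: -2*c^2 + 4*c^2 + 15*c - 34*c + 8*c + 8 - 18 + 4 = 2*c^2 - 11*c - 6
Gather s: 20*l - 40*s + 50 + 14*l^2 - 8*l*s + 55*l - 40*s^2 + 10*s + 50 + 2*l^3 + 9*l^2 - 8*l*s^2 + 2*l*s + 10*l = 2*l^3 + 23*l^2 + 85*l + s^2*(-8*l - 40) + s*(-6*l - 30) + 100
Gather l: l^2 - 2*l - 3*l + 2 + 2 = l^2 - 5*l + 4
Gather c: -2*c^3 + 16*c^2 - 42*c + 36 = -2*c^3 + 16*c^2 - 42*c + 36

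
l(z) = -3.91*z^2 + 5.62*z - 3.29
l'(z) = 5.62 - 7.82*z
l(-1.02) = -13.09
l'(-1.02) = 13.60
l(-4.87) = -123.39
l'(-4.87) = 43.70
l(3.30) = -27.32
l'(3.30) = -20.19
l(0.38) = -1.72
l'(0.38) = 2.65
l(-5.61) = -157.87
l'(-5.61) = 49.49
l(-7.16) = -243.98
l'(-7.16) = 61.61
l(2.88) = -19.54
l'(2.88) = -16.90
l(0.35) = -1.80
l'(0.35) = 2.88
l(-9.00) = -370.58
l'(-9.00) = 76.00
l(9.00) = -269.42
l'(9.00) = -64.76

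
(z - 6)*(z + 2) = z^2 - 4*z - 12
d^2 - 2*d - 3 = (d - 3)*(d + 1)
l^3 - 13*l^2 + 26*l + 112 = (l - 8)*(l - 7)*(l + 2)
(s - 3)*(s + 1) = s^2 - 2*s - 3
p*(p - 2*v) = p^2 - 2*p*v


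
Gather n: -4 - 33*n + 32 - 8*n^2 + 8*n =-8*n^2 - 25*n + 28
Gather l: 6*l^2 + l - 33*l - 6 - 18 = 6*l^2 - 32*l - 24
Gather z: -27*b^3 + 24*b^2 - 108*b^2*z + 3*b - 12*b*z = -27*b^3 + 24*b^2 + 3*b + z*(-108*b^2 - 12*b)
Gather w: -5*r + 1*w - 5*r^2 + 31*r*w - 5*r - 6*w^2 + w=-5*r^2 - 10*r - 6*w^2 + w*(31*r + 2)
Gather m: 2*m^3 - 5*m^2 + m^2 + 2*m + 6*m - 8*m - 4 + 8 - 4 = 2*m^3 - 4*m^2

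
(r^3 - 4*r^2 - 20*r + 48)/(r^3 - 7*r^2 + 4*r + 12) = (r + 4)/(r + 1)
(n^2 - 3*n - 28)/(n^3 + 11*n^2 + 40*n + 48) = (n - 7)/(n^2 + 7*n + 12)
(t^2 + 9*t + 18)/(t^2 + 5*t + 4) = (t^2 + 9*t + 18)/(t^2 + 5*t + 4)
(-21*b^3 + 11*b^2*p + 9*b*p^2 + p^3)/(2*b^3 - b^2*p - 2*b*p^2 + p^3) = (21*b^2 + 10*b*p + p^2)/(-2*b^2 - b*p + p^2)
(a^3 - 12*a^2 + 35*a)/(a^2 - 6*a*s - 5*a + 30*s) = a*(7 - a)/(-a + 6*s)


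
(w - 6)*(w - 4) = w^2 - 10*w + 24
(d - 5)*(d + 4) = d^2 - d - 20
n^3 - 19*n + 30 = (n - 3)*(n - 2)*(n + 5)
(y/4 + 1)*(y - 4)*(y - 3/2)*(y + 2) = y^4/4 + y^3/8 - 19*y^2/4 - 2*y + 12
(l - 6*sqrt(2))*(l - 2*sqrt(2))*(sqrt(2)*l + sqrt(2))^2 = 2*l^4 - 16*sqrt(2)*l^3 + 4*l^3 - 32*sqrt(2)*l^2 + 50*l^2 - 16*sqrt(2)*l + 96*l + 48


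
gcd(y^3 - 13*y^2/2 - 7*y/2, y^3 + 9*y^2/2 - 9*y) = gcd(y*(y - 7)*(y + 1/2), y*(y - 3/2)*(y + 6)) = y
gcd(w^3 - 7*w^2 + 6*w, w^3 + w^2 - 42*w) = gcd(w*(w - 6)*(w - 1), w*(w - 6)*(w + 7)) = w^2 - 6*w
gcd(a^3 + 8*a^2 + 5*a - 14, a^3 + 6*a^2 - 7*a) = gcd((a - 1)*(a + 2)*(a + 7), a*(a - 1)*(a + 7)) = a^2 + 6*a - 7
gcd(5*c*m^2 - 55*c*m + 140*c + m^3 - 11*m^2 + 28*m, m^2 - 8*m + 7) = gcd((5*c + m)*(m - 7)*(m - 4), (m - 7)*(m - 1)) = m - 7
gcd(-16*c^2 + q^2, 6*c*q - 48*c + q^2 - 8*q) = 1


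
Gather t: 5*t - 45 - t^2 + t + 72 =-t^2 + 6*t + 27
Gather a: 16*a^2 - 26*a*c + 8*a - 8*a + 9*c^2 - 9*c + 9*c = 16*a^2 - 26*a*c + 9*c^2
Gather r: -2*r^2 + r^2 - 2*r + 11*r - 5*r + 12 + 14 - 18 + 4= -r^2 + 4*r + 12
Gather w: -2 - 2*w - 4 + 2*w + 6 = 0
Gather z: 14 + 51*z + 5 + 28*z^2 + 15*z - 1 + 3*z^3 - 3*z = 3*z^3 + 28*z^2 + 63*z + 18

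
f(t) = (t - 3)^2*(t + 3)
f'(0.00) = -9.00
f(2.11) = 4.05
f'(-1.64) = 8.91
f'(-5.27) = 105.94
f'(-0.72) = -3.12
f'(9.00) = 180.00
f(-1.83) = 27.29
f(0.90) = 17.20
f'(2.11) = -8.30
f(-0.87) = 31.90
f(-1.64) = 29.28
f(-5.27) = -155.25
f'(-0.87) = -1.51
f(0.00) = 27.00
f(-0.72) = 31.55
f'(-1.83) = 12.03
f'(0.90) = -11.97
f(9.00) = 432.00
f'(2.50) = -5.25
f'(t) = (t - 3)^2 + (t + 3)*(2*t - 6) = 3*(t - 3)*(t + 1)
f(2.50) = 1.38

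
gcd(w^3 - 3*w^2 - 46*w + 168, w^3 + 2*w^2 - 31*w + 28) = w^2 + 3*w - 28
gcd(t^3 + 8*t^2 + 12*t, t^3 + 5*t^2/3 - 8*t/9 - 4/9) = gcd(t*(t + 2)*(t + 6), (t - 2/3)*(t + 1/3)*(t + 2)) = t + 2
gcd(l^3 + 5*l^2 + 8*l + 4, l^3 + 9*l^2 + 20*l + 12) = l^2 + 3*l + 2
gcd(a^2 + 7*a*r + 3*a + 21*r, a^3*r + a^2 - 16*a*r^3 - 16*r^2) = 1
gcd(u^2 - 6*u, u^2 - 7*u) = u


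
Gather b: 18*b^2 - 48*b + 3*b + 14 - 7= 18*b^2 - 45*b + 7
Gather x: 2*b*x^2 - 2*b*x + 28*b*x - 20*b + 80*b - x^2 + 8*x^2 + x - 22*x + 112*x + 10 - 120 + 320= 60*b + x^2*(2*b + 7) + x*(26*b + 91) + 210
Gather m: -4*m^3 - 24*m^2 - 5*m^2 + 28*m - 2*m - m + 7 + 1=-4*m^3 - 29*m^2 + 25*m + 8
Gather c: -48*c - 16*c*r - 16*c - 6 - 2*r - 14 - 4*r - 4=c*(-16*r - 64) - 6*r - 24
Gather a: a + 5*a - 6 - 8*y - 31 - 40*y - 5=6*a - 48*y - 42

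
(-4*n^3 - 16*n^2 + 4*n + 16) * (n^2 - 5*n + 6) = -4*n^5 + 4*n^4 + 60*n^3 - 100*n^2 - 56*n + 96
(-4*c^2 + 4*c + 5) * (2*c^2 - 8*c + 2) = -8*c^4 + 40*c^3 - 30*c^2 - 32*c + 10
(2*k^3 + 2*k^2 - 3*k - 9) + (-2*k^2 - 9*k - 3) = 2*k^3 - 12*k - 12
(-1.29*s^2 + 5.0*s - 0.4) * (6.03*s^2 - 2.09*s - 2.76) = -7.7787*s^4 + 32.8461*s^3 - 9.3016*s^2 - 12.964*s + 1.104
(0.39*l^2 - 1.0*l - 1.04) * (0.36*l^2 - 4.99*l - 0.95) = 0.1404*l^4 - 2.3061*l^3 + 4.2451*l^2 + 6.1396*l + 0.988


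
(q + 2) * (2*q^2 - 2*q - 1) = 2*q^3 + 2*q^2 - 5*q - 2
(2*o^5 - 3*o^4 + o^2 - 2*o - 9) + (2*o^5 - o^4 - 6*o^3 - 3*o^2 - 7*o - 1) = 4*o^5 - 4*o^4 - 6*o^3 - 2*o^2 - 9*o - 10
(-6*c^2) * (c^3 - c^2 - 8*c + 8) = -6*c^5 + 6*c^4 + 48*c^3 - 48*c^2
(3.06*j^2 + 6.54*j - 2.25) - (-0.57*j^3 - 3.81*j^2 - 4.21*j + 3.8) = 0.57*j^3 + 6.87*j^2 + 10.75*j - 6.05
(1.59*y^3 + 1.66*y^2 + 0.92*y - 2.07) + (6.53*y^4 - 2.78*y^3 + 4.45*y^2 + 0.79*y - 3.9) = 6.53*y^4 - 1.19*y^3 + 6.11*y^2 + 1.71*y - 5.97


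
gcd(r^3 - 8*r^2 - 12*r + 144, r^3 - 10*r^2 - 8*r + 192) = r^2 - 2*r - 24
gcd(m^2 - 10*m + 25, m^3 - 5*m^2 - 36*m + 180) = m - 5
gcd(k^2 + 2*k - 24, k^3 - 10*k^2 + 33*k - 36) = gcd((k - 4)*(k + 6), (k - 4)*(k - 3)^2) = k - 4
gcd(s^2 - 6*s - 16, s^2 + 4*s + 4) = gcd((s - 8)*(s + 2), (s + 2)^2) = s + 2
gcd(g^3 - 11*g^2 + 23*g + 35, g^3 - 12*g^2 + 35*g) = g^2 - 12*g + 35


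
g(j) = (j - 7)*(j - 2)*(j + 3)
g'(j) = (j - 7)*(j - 2) + (j - 7)*(j + 3) + (j - 2)*(j + 3)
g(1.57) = 10.67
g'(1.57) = -24.45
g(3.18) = -27.86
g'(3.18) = -20.82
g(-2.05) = 34.82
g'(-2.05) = 24.21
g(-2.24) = 29.77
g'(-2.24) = 28.93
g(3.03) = -24.66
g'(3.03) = -21.82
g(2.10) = -2.50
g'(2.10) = -24.97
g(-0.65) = 47.64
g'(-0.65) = -3.93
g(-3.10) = -5.15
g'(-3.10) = 53.03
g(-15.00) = -4488.00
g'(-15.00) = 842.00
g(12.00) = 750.00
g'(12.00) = 275.00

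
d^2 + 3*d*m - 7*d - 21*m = (d - 7)*(d + 3*m)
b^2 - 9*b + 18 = (b - 6)*(b - 3)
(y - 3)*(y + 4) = y^2 + y - 12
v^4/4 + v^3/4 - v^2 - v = v*(v/4 + 1/4)*(v - 2)*(v + 2)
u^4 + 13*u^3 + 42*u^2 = u^2*(u + 6)*(u + 7)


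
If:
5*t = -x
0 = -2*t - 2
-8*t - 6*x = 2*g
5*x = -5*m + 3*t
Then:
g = -11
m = -28/5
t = -1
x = 5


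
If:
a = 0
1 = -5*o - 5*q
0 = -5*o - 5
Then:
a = 0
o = -1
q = 4/5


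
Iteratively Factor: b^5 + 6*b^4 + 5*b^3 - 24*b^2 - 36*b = (b + 2)*(b^4 + 4*b^3 - 3*b^2 - 18*b) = (b + 2)*(b + 3)*(b^3 + b^2 - 6*b) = (b + 2)*(b + 3)^2*(b^2 - 2*b) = (b - 2)*(b + 2)*(b + 3)^2*(b)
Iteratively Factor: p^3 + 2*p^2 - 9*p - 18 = (p + 2)*(p^2 - 9) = (p + 2)*(p + 3)*(p - 3)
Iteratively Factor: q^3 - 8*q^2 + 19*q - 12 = (q - 4)*(q^2 - 4*q + 3) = (q - 4)*(q - 3)*(q - 1)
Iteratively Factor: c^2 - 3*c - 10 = (c + 2)*(c - 5)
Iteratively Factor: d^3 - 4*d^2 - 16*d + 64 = (d + 4)*(d^2 - 8*d + 16) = (d - 4)*(d + 4)*(d - 4)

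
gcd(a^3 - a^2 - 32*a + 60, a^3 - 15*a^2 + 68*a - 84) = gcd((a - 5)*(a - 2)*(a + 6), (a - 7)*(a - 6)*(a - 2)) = a - 2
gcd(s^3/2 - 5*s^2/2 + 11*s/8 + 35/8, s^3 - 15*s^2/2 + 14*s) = s - 7/2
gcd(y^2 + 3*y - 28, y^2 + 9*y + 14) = y + 7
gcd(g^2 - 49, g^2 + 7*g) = g + 7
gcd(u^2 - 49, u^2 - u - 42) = u - 7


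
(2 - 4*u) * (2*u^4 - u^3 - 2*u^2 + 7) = -8*u^5 + 8*u^4 + 6*u^3 - 4*u^2 - 28*u + 14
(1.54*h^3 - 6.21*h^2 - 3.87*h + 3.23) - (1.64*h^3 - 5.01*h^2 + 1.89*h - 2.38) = -0.0999999999999999*h^3 - 1.2*h^2 - 5.76*h + 5.61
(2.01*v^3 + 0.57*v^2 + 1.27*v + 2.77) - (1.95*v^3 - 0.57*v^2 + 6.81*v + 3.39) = 0.0599999999999998*v^3 + 1.14*v^2 - 5.54*v - 0.62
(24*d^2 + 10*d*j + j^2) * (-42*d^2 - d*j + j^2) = -1008*d^4 - 444*d^3*j - 28*d^2*j^2 + 9*d*j^3 + j^4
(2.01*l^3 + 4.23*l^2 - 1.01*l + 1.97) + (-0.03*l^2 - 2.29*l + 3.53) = 2.01*l^3 + 4.2*l^2 - 3.3*l + 5.5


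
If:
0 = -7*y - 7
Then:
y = -1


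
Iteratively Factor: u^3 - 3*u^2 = (u - 3)*(u^2) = u*(u - 3)*(u)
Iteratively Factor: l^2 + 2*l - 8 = (l - 2)*(l + 4)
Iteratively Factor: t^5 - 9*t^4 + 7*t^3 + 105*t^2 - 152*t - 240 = (t - 4)*(t^4 - 5*t^3 - 13*t^2 + 53*t + 60) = (t - 5)*(t - 4)*(t^3 - 13*t - 12) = (t - 5)*(t - 4)*(t + 3)*(t^2 - 3*t - 4) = (t - 5)*(t - 4)*(t + 1)*(t + 3)*(t - 4)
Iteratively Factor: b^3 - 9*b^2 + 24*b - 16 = (b - 4)*(b^2 - 5*b + 4) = (b - 4)*(b - 1)*(b - 4)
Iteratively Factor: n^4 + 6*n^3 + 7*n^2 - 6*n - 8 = (n - 1)*(n^3 + 7*n^2 + 14*n + 8) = (n - 1)*(n + 4)*(n^2 + 3*n + 2) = (n - 1)*(n + 1)*(n + 4)*(n + 2)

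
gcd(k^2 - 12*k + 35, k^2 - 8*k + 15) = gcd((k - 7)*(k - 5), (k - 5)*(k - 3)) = k - 5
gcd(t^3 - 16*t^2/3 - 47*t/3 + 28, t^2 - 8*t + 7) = t - 7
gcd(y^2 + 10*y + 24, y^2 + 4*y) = y + 4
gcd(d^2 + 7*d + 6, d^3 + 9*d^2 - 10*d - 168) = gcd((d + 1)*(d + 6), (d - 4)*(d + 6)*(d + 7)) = d + 6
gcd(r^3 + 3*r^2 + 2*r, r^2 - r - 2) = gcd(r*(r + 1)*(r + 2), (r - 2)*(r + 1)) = r + 1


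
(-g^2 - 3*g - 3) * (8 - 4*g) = 4*g^3 + 4*g^2 - 12*g - 24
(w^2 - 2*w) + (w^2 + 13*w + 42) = 2*w^2 + 11*w + 42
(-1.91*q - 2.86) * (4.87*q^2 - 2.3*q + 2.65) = -9.3017*q^3 - 9.5352*q^2 + 1.5165*q - 7.579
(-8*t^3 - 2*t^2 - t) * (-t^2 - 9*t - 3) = 8*t^5 + 74*t^4 + 43*t^3 + 15*t^2 + 3*t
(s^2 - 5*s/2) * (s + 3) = s^3 + s^2/2 - 15*s/2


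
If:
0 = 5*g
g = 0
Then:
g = 0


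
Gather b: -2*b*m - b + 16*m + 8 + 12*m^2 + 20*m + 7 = b*(-2*m - 1) + 12*m^2 + 36*m + 15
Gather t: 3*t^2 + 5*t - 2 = 3*t^2 + 5*t - 2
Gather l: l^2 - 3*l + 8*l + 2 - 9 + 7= l^2 + 5*l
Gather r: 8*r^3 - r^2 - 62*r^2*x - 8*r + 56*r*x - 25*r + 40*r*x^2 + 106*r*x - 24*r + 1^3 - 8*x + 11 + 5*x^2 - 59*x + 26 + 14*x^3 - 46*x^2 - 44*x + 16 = 8*r^3 + r^2*(-62*x - 1) + r*(40*x^2 + 162*x - 57) + 14*x^3 - 41*x^2 - 111*x + 54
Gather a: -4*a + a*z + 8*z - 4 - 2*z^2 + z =a*(z - 4) - 2*z^2 + 9*z - 4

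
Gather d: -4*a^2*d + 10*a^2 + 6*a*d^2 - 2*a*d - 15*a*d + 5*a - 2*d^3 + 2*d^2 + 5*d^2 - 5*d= 10*a^2 + 5*a - 2*d^3 + d^2*(6*a + 7) + d*(-4*a^2 - 17*a - 5)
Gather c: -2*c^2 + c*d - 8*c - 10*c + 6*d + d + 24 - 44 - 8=-2*c^2 + c*(d - 18) + 7*d - 28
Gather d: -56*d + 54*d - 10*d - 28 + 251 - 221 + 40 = 42 - 12*d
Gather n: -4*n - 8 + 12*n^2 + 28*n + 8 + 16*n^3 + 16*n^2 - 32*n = 16*n^3 + 28*n^2 - 8*n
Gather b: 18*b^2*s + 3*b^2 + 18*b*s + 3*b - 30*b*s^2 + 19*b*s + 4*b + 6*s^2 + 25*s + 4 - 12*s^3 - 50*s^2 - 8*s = b^2*(18*s + 3) + b*(-30*s^2 + 37*s + 7) - 12*s^3 - 44*s^2 + 17*s + 4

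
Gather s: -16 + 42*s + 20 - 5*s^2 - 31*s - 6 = -5*s^2 + 11*s - 2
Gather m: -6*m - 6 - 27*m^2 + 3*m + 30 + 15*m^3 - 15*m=15*m^3 - 27*m^2 - 18*m + 24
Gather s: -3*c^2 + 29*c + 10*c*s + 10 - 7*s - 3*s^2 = -3*c^2 + 29*c - 3*s^2 + s*(10*c - 7) + 10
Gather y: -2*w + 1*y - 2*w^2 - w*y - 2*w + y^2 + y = -2*w^2 - 4*w + y^2 + y*(2 - w)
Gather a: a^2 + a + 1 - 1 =a^2 + a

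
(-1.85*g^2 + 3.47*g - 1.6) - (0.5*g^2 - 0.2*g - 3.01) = -2.35*g^2 + 3.67*g + 1.41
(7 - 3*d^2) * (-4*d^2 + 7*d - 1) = 12*d^4 - 21*d^3 - 25*d^2 + 49*d - 7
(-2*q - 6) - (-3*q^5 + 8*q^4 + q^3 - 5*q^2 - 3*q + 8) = 3*q^5 - 8*q^4 - q^3 + 5*q^2 + q - 14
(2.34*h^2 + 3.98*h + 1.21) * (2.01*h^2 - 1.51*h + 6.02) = 4.7034*h^4 + 4.4664*h^3 + 10.5091*h^2 + 22.1325*h + 7.2842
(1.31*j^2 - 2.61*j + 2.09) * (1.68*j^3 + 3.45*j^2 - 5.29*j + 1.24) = 2.2008*j^5 + 0.134700000000001*j^4 - 12.4232*j^3 + 22.6418*j^2 - 14.2925*j + 2.5916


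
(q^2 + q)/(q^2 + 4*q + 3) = q/(q + 3)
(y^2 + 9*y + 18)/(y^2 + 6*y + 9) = (y + 6)/(y + 3)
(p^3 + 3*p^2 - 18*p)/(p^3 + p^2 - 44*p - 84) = p*(p - 3)/(p^2 - 5*p - 14)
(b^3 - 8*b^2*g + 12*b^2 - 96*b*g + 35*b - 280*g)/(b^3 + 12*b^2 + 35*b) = (b - 8*g)/b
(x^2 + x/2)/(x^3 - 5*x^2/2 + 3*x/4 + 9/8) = 4*x/(4*x^2 - 12*x + 9)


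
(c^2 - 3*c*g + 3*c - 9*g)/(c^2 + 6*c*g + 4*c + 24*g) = (c^2 - 3*c*g + 3*c - 9*g)/(c^2 + 6*c*g + 4*c + 24*g)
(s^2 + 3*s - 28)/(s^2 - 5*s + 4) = (s + 7)/(s - 1)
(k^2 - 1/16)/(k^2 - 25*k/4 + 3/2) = (k + 1/4)/(k - 6)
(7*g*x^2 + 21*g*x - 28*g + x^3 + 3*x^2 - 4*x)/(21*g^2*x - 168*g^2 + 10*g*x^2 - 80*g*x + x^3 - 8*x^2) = (x^2 + 3*x - 4)/(3*g*x - 24*g + x^2 - 8*x)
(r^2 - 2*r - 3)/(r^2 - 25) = (r^2 - 2*r - 3)/(r^2 - 25)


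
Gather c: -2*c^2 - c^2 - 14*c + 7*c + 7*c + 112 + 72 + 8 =192 - 3*c^2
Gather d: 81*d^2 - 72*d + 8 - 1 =81*d^2 - 72*d + 7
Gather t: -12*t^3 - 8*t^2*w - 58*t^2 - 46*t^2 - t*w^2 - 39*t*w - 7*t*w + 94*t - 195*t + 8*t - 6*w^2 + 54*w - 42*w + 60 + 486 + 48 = -12*t^3 + t^2*(-8*w - 104) + t*(-w^2 - 46*w - 93) - 6*w^2 + 12*w + 594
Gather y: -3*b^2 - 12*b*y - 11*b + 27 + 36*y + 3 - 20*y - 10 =-3*b^2 - 11*b + y*(16 - 12*b) + 20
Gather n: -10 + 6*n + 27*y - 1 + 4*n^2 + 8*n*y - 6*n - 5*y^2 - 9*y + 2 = 4*n^2 + 8*n*y - 5*y^2 + 18*y - 9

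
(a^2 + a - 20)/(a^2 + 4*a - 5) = (a - 4)/(a - 1)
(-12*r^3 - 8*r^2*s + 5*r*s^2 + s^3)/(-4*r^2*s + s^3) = (6*r^2 + 7*r*s + s^2)/(s*(2*r + s))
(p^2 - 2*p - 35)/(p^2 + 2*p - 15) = (p - 7)/(p - 3)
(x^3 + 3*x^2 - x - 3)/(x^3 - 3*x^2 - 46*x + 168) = (x^3 + 3*x^2 - x - 3)/(x^3 - 3*x^2 - 46*x + 168)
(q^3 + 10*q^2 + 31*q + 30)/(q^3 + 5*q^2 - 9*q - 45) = (q + 2)/(q - 3)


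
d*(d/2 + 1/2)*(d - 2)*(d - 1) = d^4/2 - d^3 - d^2/2 + d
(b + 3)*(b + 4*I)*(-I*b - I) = -I*b^3 + 4*b^2 - 4*I*b^2 + 16*b - 3*I*b + 12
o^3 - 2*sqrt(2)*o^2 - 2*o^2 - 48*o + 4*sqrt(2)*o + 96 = (o - 2)*(o - 6*sqrt(2))*(o + 4*sqrt(2))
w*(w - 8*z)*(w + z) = w^3 - 7*w^2*z - 8*w*z^2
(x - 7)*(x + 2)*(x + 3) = x^3 - 2*x^2 - 29*x - 42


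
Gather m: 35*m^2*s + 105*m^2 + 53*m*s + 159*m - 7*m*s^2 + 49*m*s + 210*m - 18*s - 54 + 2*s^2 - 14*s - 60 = m^2*(35*s + 105) + m*(-7*s^2 + 102*s + 369) + 2*s^2 - 32*s - 114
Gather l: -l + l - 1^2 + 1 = 0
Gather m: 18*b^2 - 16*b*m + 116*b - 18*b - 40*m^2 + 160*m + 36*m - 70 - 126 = 18*b^2 + 98*b - 40*m^2 + m*(196 - 16*b) - 196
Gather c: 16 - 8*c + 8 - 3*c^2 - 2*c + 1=-3*c^2 - 10*c + 25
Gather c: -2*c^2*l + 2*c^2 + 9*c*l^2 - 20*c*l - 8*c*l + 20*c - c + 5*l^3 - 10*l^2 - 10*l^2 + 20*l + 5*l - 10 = c^2*(2 - 2*l) + c*(9*l^2 - 28*l + 19) + 5*l^3 - 20*l^2 + 25*l - 10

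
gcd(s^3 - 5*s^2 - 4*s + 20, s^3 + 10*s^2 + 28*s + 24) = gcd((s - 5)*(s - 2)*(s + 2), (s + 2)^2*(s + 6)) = s + 2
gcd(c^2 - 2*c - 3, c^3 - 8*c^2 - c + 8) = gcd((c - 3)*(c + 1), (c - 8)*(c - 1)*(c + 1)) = c + 1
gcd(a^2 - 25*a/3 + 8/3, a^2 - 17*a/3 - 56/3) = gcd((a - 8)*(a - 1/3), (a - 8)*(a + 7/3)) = a - 8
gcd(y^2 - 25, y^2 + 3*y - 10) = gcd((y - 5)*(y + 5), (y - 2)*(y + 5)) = y + 5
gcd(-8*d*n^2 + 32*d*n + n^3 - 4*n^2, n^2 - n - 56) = 1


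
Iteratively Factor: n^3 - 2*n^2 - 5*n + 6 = (n - 1)*(n^2 - n - 6) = (n - 3)*(n - 1)*(n + 2)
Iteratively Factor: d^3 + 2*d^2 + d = (d + 1)*(d^2 + d) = d*(d + 1)*(d + 1)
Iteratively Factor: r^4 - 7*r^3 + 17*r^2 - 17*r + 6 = (r - 1)*(r^3 - 6*r^2 + 11*r - 6) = (r - 1)^2*(r^2 - 5*r + 6) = (r - 2)*(r - 1)^2*(r - 3)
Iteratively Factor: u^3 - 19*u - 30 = (u + 3)*(u^2 - 3*u - 10) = (u - 5)*(u + 3)*(u + 2)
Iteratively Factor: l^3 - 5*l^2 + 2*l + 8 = (l + 1)*(l^2 - 6*l + 8) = (l - 4)*(l + 1)*(l - 2)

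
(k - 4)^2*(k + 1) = k^3 - 7*k^2 + 8*k + 16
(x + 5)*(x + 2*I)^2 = x^3 + 5*x^2 + 4*I*x^2 - 4*x + 20*I*x - 20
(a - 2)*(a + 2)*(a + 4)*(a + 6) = a^4 + 10*a^3 + 20*a^2 - 40*a - 96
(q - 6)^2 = q^2 - 12*q + 36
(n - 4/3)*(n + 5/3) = n^2 + n/3 - 20/9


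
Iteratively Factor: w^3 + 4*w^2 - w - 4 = (w + 1)*(w^2 + 3*w - 4) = (w + 1)*(w + 4)*(w - 1)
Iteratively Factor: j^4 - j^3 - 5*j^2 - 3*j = (j + 1)*(j^3 - 2*j^2 - 3*j) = (j - 3)*(j + 1)*(j^2 + j) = (j - 3)*(j + 1)^2*(j)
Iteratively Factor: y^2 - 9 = (y - 3)*(y + 3)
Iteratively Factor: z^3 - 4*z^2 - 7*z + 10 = (z - 5)*(z^2 + z - 2) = (z - 5)*(z + 2)*(z - 1)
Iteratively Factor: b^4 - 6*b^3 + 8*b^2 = (b)*(b^3 - 6*b^2 + 8*b) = b*(b - 2)*(b^2 - 4*b) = b^2*(b - 2)*(b - 4)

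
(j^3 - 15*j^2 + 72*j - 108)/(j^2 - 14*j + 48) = (j^2 - 9*j + 18)/(j - 8)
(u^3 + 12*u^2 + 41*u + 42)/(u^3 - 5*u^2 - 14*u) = (u^2 + 10*u + 21)/(u*(u - 7))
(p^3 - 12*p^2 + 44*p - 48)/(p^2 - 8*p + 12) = p - 4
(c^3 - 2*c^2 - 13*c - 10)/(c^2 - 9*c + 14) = (c^3 - 2*c^2 - 13*c - 10)/(c^2 - 9*c + 14)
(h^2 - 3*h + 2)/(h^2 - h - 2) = (h - 1)/(h + 1)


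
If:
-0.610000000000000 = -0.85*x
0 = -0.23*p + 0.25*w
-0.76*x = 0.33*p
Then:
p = -1.65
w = -1.52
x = 0.72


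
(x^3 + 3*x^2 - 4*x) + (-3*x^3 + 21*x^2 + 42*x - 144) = -2*x^3 + 24*x^2 + 38*x - 144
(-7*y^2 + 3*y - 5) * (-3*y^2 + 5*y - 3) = 21*y^4 - 44*y^3 + 51*y^2 - 34*y + 15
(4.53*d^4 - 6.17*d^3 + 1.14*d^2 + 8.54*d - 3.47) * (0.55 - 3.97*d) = -17.9841*d^5 + 26.9864*d^4 - 7.9193*d^3 - 33.2768*d^2 + 18.4729*d - 1.9085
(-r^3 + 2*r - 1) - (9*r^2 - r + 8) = -r^3 - 9*r^2 + 3*r - 9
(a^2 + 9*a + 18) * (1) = a^2 + 9*a + 18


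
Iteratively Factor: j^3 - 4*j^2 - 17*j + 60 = (j + 4)*(j^2 - 8*j + 15) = (j - 3)*(j + 4)*(j - 5)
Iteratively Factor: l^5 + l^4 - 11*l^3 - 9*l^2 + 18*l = (l - 3)*(l^4 + 4*l^3 + l^2 - 6*l) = (l - 3)*(l + 2)*(l^3 + 2*l^2 - 3*l) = (l - 3)*(l - 1)*(l + 2)*(l^2 + 3*l) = (l - 3)*(l - 1)*(l + 2)*(l + 3)*(l)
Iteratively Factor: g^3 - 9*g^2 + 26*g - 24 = (g - 4)*(g^2 - 5*g + 6) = (g - 4)*(g - 2)*(g - 3)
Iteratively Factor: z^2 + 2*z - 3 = (z - 1)*(z + 3)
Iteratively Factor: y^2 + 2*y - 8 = (y - 2)*(y + 4)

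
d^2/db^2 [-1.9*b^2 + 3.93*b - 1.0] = -3.80000000000000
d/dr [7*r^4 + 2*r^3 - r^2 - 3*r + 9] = 28*r^3 + 6*r^2 - 2*r - 3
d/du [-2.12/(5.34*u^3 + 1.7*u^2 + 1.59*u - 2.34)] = (33.9624*u^2 + 7.208*u + 3.3708)/(5.34*u^3 + 1.7*u^2 + 1.59*u - 2.34)^2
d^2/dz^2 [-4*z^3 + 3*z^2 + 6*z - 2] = 6 - 24*z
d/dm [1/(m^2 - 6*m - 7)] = 2*(3 - m)/(-m^2 + 6*m + 7)^2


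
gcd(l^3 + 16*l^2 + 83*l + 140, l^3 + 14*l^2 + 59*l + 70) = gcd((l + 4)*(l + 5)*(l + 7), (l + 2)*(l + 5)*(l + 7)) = l^2 + 12*l + 35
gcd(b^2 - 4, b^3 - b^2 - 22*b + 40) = b - 2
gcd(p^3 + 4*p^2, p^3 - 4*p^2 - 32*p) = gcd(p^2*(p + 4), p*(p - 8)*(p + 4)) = p^2 + 4*p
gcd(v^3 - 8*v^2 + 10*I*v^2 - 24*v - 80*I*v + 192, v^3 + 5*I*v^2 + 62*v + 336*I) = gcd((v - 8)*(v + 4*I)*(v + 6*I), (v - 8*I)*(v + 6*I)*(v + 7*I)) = v + 6*I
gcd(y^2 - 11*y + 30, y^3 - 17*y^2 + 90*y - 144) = y - 6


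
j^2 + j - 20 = (j - 4)*(j + 5)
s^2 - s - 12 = (s - 4)*(s + 3)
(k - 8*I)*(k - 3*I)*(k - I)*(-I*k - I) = -I*k^4 - 12*k^3 - I*k^3 - 12*k^2 + 35*I*k^2 + 24*k + 35*I*k + 24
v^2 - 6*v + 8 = (v - 4)*(v - 2)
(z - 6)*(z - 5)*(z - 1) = z^3 - 12*z^2 + 41*z - 30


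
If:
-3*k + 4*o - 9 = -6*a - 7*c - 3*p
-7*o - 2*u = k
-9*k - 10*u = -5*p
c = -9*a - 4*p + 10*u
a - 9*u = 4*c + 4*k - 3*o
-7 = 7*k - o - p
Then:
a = 83011/84345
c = 36853/84345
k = -6561/5623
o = 3293/84345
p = -101783/84345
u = 37682/84345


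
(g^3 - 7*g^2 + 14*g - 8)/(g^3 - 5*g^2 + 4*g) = (g - 2)/g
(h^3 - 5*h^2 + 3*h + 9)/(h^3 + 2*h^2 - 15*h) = (h^2 - 2*h - 3)/(h*(h + 5))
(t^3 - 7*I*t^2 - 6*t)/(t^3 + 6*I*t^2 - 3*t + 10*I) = t*(t - 6*I)/(t^2 + 7*I*t - 10)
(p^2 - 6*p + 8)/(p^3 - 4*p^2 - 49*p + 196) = (p - 2)/(p^2 - 49)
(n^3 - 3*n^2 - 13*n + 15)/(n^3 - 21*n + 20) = (n^2 - 2*n - 15)/(n^2 + n - 20)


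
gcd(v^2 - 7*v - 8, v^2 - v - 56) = v - 8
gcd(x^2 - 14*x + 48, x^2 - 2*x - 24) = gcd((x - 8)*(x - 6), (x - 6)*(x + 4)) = x - 6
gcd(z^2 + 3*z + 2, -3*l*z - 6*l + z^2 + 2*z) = z + 2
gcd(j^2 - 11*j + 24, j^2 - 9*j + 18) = j - 3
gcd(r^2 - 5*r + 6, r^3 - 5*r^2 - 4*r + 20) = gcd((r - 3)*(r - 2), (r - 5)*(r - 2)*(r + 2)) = r - 2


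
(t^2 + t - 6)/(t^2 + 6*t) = (t^2 + t - 6)/(t*(t + 6))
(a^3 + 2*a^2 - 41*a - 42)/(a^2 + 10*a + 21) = (a^2 - 5*a - 6)/(a + 3)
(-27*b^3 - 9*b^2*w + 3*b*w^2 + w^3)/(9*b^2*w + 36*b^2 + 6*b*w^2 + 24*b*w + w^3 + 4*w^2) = (-3*b + w)/(w + 4)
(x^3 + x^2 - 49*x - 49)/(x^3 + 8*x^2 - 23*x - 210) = (x^2 - 6*x - 7)/(x^2 + x - 30)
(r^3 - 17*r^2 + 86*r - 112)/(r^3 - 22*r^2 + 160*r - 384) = (r^2 - 9*r + 14)/(r^2 - 14*r + 48)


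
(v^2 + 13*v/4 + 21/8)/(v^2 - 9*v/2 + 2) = (8*v^2 + 26*v + 21)/(4*(2*v^2 - 9*v + 4))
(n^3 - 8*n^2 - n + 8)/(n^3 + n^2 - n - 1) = (n - 8)/(n + 1)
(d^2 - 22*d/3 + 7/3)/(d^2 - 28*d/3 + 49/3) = (3*d - 1)/(3*d - 7)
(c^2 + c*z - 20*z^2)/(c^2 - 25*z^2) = (-c + 4*z)/(-c + 5*z)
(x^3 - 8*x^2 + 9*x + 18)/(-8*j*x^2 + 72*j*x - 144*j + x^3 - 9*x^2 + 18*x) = (x + 1)/(-8*j + x)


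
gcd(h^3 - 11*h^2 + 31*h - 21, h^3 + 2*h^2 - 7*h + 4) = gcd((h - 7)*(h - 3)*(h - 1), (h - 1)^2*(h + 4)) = h - 1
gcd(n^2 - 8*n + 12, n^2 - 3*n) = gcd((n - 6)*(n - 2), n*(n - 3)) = 1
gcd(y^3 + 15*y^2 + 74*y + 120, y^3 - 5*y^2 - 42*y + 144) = y + 6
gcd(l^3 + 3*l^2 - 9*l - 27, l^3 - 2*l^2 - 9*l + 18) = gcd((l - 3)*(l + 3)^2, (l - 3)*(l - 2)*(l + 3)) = l^2 - 9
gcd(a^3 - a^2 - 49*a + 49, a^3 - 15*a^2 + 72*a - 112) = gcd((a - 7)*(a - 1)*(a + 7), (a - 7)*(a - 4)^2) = a - 7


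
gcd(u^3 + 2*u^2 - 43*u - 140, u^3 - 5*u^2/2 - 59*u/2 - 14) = u^2 - 3*u - 28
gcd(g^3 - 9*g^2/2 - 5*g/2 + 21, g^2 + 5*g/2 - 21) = g - 7/2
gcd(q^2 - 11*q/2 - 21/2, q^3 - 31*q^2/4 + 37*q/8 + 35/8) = q - 7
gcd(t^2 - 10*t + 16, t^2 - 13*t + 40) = t - 8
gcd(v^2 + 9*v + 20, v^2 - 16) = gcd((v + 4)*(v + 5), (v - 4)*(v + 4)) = v + 4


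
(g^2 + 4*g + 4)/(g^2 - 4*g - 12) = (g + 2)/(g - 6)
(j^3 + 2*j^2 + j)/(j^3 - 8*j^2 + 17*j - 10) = j*(j^2 + 2*j + 1)/(j^3 - 8*j^2 + 17*j - 10)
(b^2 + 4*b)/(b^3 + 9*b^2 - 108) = b*(b + 4)/(b^3 + 9*b^2 - 108)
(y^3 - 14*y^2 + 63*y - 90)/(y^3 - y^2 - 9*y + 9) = (y^2 - 11*y + 30)/(y^2 + 2*y - 3)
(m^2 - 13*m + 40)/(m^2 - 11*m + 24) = (m - 5)/(m - 3)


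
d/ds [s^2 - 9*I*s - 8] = 2*s - 9*I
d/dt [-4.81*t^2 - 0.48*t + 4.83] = -9.62*t - 0.48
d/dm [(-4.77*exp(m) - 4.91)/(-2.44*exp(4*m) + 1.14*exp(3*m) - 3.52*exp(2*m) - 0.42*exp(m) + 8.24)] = (-34.9164*exp(4*m) - 37.046*exp(3*m) + 0.00180000000000291*exp(2*m) - 34.5664*exp(m) - 41.367)*exp(m)/(5.9536*exp(8*m) - 5.5632*exp(7*m) + 18.4772*exp(6*m) - 5.976*exp(5*m) - 28.7784*exp(4*m) + 21.744*exp(3*m) - 57.8332*exp(2*m) - 6.9216*exp(m) + 67.8976)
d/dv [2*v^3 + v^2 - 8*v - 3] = 6*v^2 + 2*v - 8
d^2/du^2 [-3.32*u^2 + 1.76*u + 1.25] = -6.64000000000000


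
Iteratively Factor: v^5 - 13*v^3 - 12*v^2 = (v + 3)*(v^4 - 3*v^3 - 4*v^2) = v*(v + 3)*(v^3 - 3*v^2 - 4*v) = v^2*(v + 3)*(v^2 - 3*v - 4) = v^2*(v - 4)*(v + 3)*(v + 1)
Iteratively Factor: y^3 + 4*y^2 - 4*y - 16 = (y + 2)*(y^2 + 2*y - 8) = (y + 2)*(y + 4)*(y - 2)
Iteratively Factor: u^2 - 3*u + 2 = (u - 2)*(u - 1)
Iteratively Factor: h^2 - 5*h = (h - 5)*(h)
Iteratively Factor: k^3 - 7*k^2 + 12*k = (k)*(k^2 - 7*k + 12) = k*(k - 3)*(k - 4)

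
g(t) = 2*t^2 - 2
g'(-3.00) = -12.00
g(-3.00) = 16.00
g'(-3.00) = -12.00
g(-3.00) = 16.00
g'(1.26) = 5.04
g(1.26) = 1.18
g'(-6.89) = -27.56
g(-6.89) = 92.94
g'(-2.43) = -9.72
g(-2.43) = 9.81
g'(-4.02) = -16.08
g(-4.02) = 30.32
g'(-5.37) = -21.48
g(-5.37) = 55.67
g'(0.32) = 1.28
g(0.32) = -1.80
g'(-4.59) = -18.36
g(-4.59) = 40.14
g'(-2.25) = -9.00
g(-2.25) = 8.12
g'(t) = 4*t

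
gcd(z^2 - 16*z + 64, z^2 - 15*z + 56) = z - 8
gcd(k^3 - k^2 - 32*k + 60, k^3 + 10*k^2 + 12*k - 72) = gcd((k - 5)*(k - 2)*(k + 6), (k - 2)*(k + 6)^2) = k^2 + 4*k - 12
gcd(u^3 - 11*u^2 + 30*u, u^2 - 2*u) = u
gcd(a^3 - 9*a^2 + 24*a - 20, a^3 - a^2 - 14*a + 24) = a - 2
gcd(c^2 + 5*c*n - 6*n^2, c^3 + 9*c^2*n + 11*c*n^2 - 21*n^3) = c - n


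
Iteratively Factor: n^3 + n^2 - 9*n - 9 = (n - 3)*(n^2 + 4*n + 3) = (n - 3)*(n + 3)*(n + 1)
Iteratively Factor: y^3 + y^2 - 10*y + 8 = (y - 1)*(y^2 + 2*y - 8) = (y - 2)*(y - 1)*(y + 4)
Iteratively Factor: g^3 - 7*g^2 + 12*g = (g - 4)*(g^2 - 3*g) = (g - 4)*(g - 3)*(g)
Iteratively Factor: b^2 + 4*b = (b)*(b + 4)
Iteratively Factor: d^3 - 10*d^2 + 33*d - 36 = (d - 4)*(d^2 - 6*d + 9) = (d - 4)*(d - 3)*(d - 3)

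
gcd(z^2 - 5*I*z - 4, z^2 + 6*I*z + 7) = z - I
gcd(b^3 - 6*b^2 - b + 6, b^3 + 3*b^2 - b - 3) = b^2 - 1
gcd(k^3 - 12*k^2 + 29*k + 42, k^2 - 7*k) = k - 7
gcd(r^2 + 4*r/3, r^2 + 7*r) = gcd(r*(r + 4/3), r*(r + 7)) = r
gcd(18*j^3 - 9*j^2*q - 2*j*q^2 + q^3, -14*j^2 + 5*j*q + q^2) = -2*j + q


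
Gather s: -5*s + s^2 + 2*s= s^2 - 3*s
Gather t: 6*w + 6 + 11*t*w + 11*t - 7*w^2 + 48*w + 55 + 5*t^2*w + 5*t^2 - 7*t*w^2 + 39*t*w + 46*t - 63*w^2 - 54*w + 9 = t^2*(5*w + 5) + t*(-7*w^2 + 50*w + 57) - 70*w^2 + 70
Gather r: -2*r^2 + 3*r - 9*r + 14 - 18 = -2*r^2 - 6*r - 4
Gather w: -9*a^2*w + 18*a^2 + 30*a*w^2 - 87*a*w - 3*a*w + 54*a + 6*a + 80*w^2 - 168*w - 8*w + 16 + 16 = 18*a^2 + 60*a + w^2*(30*a + 80) + w*(-9*a^2 - 90*a - 176) + 32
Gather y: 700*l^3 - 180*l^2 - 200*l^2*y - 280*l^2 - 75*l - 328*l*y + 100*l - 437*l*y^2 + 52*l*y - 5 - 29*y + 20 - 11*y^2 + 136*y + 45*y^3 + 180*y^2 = 700*l^3 - 460*l^2 + 25*l + 45*y^3 + y^2*(169 - 437*l) + y*(-200*l^2 - 276*l + 107) + 15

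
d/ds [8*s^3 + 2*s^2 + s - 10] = 24*s^2 + 4*s + 1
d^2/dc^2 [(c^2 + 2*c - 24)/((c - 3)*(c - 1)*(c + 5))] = 2*(c^6 + 6*c^5 - 87*c^4 - 244*c^3 + 927*c^2 + 2214*c - 5841)/(c^9 + 3*c^8 - 48*c^7 - 56*c^6 + 906*c^5 - 618*c^4 - 5768*c^3 + 13680*c^2 - 11475*c + 3375)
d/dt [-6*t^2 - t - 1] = -12*t - 1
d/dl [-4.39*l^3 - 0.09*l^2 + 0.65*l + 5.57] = -13.17*l^2 - 0.18*l + 0.65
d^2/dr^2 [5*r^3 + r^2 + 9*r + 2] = 30*r + 2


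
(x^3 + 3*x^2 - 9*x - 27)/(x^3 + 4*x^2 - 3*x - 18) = (x - 3)/(x - 2)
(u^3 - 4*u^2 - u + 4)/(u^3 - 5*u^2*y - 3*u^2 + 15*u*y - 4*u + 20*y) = (1 - u)/(-u + 5*y)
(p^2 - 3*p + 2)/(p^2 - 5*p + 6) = (p - 1)/(p - 3)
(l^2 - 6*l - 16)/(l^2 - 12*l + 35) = (l^2 - 6*l - 16)/(l^2 - 12*l + 35)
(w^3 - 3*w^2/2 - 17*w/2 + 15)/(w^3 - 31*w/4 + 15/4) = 2*(w - 2)/(2*w - 1)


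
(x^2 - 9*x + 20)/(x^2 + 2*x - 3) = (x^2 - 9*x + 20)/(x^2 + 2*x - 3)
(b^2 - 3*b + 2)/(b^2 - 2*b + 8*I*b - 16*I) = (b - 1)/(b + 8*I)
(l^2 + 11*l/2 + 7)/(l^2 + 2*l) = (l + 7/2)/l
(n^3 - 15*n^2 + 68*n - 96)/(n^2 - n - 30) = (-n^3 + 15*n^2 - 68*n + 96)/(-n^2 + n + 30)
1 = 1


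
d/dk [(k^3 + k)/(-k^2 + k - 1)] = (-k^4 + 2*k^3 - 2*k^2 - 1)/(k^4 - 2*k^3 + 3*k^2 - 2*k + 1)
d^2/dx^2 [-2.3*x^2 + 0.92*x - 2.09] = -4.60000000000000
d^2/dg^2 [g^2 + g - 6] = 2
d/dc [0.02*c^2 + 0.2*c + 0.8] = 0.04*c + 0.2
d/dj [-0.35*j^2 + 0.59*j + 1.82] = 0.59 - 0.7*j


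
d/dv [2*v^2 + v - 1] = 4*v + 1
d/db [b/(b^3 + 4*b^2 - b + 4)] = 2*(-b^3 - 2*b^2 + 2)/(b^6 + 8*b^5 + 14*b^4 + 33*b^2 - 8*b + 16)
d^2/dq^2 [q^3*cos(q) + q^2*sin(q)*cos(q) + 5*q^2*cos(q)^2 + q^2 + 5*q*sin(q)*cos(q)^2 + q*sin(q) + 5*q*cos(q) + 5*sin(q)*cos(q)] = -q^3*cos(q) - 6*q^2*sin(q) - 2*q^2*sin(2*q) - 10*q^2*cos(2*q) - 9*q*sin(q)/4 - 20*q*sin(2*q) - 45*q*sin(3*q)/4 + q*cos(q) + 4*q*cos(2*q) - 10*sin(q) - 9*sin(2*q) + 9*cos(q)/2 + 5*cos(2*q) + 15*cos(3*q)/2 + 7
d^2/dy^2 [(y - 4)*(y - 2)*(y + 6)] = 6*y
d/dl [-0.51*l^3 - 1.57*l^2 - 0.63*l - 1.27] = -1.53*l^2 - 3.14*l - 0.63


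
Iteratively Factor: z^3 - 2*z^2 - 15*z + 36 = (z - 3)*(z^2 + z - 12) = (z - 3)^2*(z + 4)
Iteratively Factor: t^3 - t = (t)*(t^2 - 1) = t*(t + 1)*(t - 1)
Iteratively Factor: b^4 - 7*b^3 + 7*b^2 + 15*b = (b + 1)*(b^3 - 8*b^2 + 15*b) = (b - 3)*(b + 1)*(b^2 - 5*b) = (b - 5)*(b - 3)*(b + 1)*(b)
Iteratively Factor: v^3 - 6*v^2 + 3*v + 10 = (v - 5)*(v^2 - v - 2) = (v - 5)*(v - 2)*(v + 1)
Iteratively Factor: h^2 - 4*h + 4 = (h - 2)*(h - 2)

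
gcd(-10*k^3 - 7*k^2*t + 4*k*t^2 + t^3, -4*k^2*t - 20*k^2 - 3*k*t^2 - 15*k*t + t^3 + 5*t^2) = k + t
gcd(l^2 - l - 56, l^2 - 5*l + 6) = 1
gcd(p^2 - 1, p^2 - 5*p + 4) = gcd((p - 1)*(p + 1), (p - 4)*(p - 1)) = p - 1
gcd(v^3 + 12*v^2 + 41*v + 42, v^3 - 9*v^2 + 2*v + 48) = v + 2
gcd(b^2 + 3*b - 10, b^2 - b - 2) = b - 2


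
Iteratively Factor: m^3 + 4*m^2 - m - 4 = (m - 1)*(m^2 + 5*m + 4) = (m - 1)*(m + 1)*(m + 4)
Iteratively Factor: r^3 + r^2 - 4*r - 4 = (r + 1)*(r^2 - 4) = (r + 1)*(r + 2)*(r - 2)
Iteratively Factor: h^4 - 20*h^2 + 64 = (h + 2)*(h^3 - 2*h^2 - 16*h + 32) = (h + 2)*(h + 4)*(h^2 - 6*h + 8) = (h - 2)*(h + 2)*(h + 4)*(h - 4)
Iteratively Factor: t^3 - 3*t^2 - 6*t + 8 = (t + 2)*(t^2 - 5*t + 4) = (t - 4)*(t + 2)*(t - 1)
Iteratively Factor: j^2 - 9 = (j - 3)*(j + 3)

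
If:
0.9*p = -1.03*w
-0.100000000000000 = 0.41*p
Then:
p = -0.24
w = 0.21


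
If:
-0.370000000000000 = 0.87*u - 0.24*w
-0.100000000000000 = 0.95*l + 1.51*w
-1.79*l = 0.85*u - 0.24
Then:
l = 0.38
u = -0.51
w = -0.30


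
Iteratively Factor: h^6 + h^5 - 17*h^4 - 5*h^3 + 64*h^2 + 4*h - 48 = (h + 4)*(h^5 - 3*h^4 - 5*h^3 + 15*h^2 + 4*h - 12) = (h - 3)*(h + 4)*(h^4 - 5*h^2 + 4) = (h - 3)*(h + 2)*(h + 4)*(h^3 - 2*h^2 - h + 2) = (h - 3)*(h - 2)*(h + 2)*(h + 4)*(h^2 - 1) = (h - 3)*(h - 2)*(h - 1)*(h + 2)*(h + 4)*(h + 1)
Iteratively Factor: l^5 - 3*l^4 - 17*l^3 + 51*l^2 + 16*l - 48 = (l - 4)*(l^4 + l^3 - 13*l^2 - l + 12) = (l - 4)*(l + 4)*(l^3 - 3*l^2 - l + 3) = (l - 4)*(l + 1)*(l + 4)*(l^2 - 4*l + 3) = (l - 4)*(l - 3)*(l + 1)*(l + 4)*(l - 1)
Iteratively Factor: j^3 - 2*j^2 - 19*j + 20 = (j - 5)*(j^2 + 3*j - 4) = (j - 5)*(j - 1)*(j + 4)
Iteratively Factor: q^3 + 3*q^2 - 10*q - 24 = (q + 4)*(q^2 - q - 6) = (q - 3)*(q + 4)*(q + 2)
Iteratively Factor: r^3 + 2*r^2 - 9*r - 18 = (r + 2)*(r^2 - 9) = (r - 3)*(r + 2)*(r + 3)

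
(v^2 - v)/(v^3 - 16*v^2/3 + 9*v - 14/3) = 3*v/(3*v^2 - 13*v + 14)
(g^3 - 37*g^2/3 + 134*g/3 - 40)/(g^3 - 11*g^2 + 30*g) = (g - 4/3)/g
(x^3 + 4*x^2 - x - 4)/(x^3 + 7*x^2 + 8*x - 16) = (x + 1)/(x + 4)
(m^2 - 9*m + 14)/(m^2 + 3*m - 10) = (m - 7)/(m + 5)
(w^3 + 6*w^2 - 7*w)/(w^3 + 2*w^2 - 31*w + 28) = w/(w - 4)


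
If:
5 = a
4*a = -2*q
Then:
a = 5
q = -10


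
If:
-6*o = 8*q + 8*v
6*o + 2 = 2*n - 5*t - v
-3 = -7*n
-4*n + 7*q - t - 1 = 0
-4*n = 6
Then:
No Solution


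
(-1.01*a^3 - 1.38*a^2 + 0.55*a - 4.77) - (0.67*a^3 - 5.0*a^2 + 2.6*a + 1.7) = -1.68*a^3 + 3.62*a^2 - 2.05*a - 6.47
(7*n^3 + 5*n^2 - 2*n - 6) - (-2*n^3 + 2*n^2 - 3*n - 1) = 9*n^3 + 3*n^2 + n - 5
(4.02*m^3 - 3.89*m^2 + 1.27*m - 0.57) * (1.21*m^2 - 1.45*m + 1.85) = 4.8642*m^5 - 10.5359*m^4 + 14.6142*m^3 - 9.7277*m^2 + 3.176*m - 1.0545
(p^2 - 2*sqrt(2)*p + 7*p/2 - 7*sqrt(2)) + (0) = p^2 - 2*sqrt(2)*p + 7*p/2 - 7*sqrt(2)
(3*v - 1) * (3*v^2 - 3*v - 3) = 9*v^3 - 12*v^2 - 6*v + 3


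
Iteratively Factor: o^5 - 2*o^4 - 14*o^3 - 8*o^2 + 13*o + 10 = (o - 1)*(o^4 - o^3 - 15*o^2 - 23*o - 10) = (o - 5)*(o - 1)*(o^3 + 4*o^2 + 5*o + 2) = (o - 5)*(o - 1)*(o + 1)*(o^2 + 3*o + 2) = (o - 5)*(o - 1)*(o + 1)*(o + 2)*(o + 1)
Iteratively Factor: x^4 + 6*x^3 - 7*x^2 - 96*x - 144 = (x - 4)*(x^3 + 10*x^2 + 33*x + 36) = (x - 4)*(x + 3)*(x^2 + 7*x + 12) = (x - 4)*(x + 3)^2*(x + 4)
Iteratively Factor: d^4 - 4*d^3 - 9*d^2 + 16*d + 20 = (d + 2)*(d^3 - 6*d^2 + 3*d + 10) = (d + 1)*(d + 2)*(d^2 - 7*d + 10) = (d - 2)*(d + 1)*(d + 2)*(d - 5)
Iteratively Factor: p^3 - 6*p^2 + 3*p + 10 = (p - 2)*(p^2 - 4*p - 5) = (p - 2)*(p + 1)*(p - 5)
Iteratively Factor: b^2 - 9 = (b - 3)*(b + 3)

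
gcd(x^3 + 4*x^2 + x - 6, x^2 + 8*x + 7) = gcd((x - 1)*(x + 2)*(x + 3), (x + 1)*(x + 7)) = 1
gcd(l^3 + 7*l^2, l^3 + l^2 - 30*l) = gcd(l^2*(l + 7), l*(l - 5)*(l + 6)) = l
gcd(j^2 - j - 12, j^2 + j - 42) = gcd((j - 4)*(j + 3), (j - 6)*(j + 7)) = 1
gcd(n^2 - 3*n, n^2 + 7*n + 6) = 1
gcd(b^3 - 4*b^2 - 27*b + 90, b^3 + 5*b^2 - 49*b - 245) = b + 5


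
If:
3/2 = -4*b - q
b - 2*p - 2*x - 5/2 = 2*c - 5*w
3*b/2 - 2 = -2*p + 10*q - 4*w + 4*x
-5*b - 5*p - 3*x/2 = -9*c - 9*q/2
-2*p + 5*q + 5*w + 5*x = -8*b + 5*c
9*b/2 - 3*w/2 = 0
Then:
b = -2953/18095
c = -13099/18095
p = -139883/72380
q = -30661/36190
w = -8859/18095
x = 261/2585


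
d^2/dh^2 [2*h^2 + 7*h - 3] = 4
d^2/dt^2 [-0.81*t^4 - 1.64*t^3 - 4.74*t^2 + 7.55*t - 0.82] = -9.72*t^2 - 9.84*t - 9.48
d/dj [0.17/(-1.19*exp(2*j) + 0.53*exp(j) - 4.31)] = (0.4046*exp(j) - 0.0901)*exp(j)/(1.19*exp(2*j) - 0.53*exp(j) + 4.31)^2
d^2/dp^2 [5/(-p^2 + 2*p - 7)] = 10*(p^2 - 2*p - 4*(p - 1)^2 + 7)/(p^2 - 2*p + 7)^3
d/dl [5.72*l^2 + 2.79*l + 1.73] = 11.44*l + 2.79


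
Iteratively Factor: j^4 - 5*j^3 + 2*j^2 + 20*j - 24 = (j + 2)*(j^3 - 7*j^2 + 16*j - 12) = (j - 3)*(j + 2)*(j^2 - 4*j + 4) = (j - 3)*(j - 2)*(j + 2)*(j - 2)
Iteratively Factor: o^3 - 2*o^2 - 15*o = (o)*(o^2 - 2*o - 15) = o*(o - 5)*(o + 3)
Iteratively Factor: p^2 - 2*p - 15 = (p + 3)*(p - 5)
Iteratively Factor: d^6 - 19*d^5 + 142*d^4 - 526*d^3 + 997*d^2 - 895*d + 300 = (d - 1)*(d^5 - 18*d^4 + 124*d^3 - 402*d^2 + 595*d - 300) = (d - 5)*(d - 1)*(d^4 - 13*d^3 + 59*d^2 - 107*d + 60) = (d - 5)^2*(d - 1)*(d^3 - 8*d^2 + 19*d - 12) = (d - 5)^2*(d - 4)*(d - 1)*(d^2 - 4*d + 3) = (d - 5)^2*(d - 4)*(d - 1)^2*(d - 3)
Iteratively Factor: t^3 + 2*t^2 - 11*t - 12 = (t - 3)*(t^2 + 5*t + 4) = (t - 3)*(t + 1)*(t + 4)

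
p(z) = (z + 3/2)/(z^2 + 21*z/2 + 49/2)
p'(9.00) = 0.00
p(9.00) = 0.05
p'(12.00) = 0.00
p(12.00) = 0.05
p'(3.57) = -0.00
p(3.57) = 0.07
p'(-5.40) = -0.46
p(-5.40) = 1.28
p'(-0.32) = 0.02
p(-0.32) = 0.06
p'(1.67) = 0.00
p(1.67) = 0.07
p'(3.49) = -0.00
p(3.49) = 0.07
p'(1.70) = 0.00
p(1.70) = 0.07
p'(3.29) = -0.00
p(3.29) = 0.07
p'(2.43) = -0.00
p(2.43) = 0.07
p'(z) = (-2*z - 21/2)*(z + 3/2)/(z^2 + 21*z/2 + 49/2)^2 + 1/(z^2 + 21*z/2 + 49/2)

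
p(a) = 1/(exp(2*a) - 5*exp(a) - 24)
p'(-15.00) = 0.00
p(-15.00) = -0.04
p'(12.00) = 0.00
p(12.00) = 0.00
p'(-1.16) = 0.00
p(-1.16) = -0.04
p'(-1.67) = 0.00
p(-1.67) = -0.04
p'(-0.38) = 0.00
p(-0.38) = -0.04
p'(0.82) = 0.00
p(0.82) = -0.03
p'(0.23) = 0.00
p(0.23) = -0.03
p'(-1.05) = 0.00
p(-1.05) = -0.04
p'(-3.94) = 0.00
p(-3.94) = -0.04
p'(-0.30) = 0.00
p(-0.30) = -0.04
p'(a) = (-2*exp(2*a) + 5*exp(a))/(exp(2*a) - 5*exp(a) - 24)^2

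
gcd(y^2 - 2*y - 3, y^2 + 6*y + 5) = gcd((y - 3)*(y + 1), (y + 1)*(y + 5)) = y + 1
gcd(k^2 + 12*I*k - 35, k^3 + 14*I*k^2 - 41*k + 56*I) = k + 7*I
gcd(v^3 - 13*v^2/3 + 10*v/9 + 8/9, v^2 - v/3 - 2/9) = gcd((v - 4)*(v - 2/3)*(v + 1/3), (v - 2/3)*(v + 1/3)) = v^2 - v/3 - 2/9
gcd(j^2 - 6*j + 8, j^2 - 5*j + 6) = j - 2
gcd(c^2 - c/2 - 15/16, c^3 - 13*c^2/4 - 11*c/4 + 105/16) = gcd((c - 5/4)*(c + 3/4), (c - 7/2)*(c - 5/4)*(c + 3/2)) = c - 5/4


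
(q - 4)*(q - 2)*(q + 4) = q^3 - 2*q^2 - 16*q + 32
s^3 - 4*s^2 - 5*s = s*(s - 5)*(s + 1)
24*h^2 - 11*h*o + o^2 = (-8*h + o)*(-3*h + o)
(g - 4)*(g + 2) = g^2 - 2*g - 8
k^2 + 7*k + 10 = (k + 2)*(k + 5)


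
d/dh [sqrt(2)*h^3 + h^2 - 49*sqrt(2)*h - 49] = 3*sqrt(2)*h^2 + 2*h - 49*sqrt(2)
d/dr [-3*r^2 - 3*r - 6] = -6*r - 3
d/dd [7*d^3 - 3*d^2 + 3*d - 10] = 21*d^2 - 6*d + 3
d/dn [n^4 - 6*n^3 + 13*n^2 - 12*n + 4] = 4*n^3 - 18*n^2 + 26*n - 12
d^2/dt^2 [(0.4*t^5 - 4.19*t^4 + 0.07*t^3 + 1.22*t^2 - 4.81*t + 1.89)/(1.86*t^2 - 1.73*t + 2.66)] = (8.30304*t^7 - 49.585368*t^6 + 130.884132*t^5 - 254.84577*t^4 + 339.405894*t^3 - 354.678492*t^2 + 109.269636*t - 34.393618)/(6.434856*t^6 - 17.955324*t^5 + 44.30799*t^4 - 56.533805*t^3 + 63.36519*t^2 - 36.722364*t + 18.821096)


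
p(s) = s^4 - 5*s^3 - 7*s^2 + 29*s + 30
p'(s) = 4*s^3 - 15*s^2 - 14*s + 29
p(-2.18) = 7.90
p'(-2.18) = -53.21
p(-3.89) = 334.57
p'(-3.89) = -378.98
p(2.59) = 16.28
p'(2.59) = -38.39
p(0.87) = 47.21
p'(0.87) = 8.10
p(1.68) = 43.22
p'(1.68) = -17.89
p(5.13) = 12.10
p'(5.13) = 102.45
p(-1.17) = -3.63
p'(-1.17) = 18.44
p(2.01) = 35.73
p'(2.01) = -27.26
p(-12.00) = 28050.00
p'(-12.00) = -8875.00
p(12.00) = 11466.00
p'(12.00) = 4613.00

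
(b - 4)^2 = b^2 - 8*b + 16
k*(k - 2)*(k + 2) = k^3 - 4*k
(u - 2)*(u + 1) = u^2 - u - 2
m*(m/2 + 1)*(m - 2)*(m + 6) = m^4/2 + 3*m^3 - 2*m^2 - 12*m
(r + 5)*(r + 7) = r^2 + 12*r + 35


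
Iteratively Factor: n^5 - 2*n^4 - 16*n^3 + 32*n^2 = (n + 4)*(n^4 - 6*n^3 + 8*n^2) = (n - 4)*(n + 4)*(n^3 - 2*n^2) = n*(n - 4)*(n + 4)*(n^2 - 2*n) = n*(n - 4)*(n - 2)*(n + 4)*(n)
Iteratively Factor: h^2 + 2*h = (h)*(h + 2)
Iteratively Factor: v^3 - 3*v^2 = (v - 3)*(v^2) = v*(v - 3)*(v)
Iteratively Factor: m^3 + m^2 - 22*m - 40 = (m + 4)*(m^2 - 3*m - 10) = (m + 2)*(m + 4)*(m - 5)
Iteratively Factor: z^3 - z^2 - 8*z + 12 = (z - 2)*(z^2 + z - 6) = (z - 2)*(z + 3)*(z - 2)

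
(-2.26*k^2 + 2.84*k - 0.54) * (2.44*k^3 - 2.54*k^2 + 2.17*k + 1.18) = -5.5144*k^5 + 12.67*k^4 - 13.4354*k^3 + 4.8676*k^2 + 2.1794*k - 0.6372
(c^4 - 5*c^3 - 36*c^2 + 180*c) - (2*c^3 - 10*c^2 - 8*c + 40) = c^4 - 7*c^3 - 26*c^2 + 188*c - 40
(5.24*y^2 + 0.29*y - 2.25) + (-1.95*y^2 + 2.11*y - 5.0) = 3.29*y^2 + 2.4*y - 7.25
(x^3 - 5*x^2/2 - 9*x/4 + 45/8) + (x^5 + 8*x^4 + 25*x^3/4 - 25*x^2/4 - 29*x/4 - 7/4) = x^5 + 8*x^4 + 29*x^3/4 - 35*x^2/4 - 19*x/2 + 31/8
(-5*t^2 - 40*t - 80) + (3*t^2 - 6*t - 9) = -2*t^2 - 46*t - 89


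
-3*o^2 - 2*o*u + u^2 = (-3*o + u)*(o + u)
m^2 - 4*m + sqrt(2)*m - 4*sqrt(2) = (m - 4)*(m + sqrt(2))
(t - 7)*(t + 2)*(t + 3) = t^3 - 2*t^2 - 29*t - 42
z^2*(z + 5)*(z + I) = z^4 + 5*z^3 + I*z^3 + 5*I*z^2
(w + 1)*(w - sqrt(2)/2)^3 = w^4 - 3*sqrt(2)*w^3/2 + w^3 - 3*sqrt(2)*w^2/2 + 3*w^2/2 - sqrt(2)*w/4 + 3*w/2 - sqrt(2)/4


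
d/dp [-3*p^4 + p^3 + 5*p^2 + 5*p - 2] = -12*p^3 + 3*p^2 + 10*p + 5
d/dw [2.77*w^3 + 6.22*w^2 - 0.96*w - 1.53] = 8.31*w^2 + 12.44*w - 0.96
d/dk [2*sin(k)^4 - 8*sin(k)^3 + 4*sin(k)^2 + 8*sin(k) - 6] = 8*(sin(k)^3 - 3*sin(k)^2 + sin(k) + 1)*cos(k)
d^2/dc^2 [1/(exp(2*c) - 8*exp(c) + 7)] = 4*((2 - exp(c))*(exp(2*c) - 8*exp(c) + 7) + 2*(exp(c) - 4)^2*exp(c))*exp(c)/(exp(2*c) - 8*exp(c) + 7)^3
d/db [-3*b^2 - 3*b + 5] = -6*b - 3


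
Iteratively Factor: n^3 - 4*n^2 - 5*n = (n - 5)*(n^2 + n) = n*(n - 5)*(n + 1)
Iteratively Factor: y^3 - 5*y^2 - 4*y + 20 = (y - 2)*(y^2 - 3*y - 10) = (y - 2)*(y + 2)*(y - 5)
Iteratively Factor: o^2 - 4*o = (o)*(o - 4)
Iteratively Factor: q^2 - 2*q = (q)*(q - 2)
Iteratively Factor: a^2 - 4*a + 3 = (a - 1)*(a - 3)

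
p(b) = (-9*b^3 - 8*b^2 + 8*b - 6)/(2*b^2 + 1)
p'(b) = -4*b*(-9*b^3 - 8*b^2 + 8*b - 6)/(2*b^2 + 1)^2 + (-27*b^2 - 16*b + 8)/(2*b^2 + 1) = (-18*b^4 - 43*b^2 + 8*b + 8)/(4*b^4 + 4*b^2 + 1)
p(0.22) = -4.31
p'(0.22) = 6.35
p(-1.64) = -0.15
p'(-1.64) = -6.17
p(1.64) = -8.48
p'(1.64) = -5.52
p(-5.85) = 21.24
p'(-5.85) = -4.68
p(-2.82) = 6.49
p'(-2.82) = -5.23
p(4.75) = -24.13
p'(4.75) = -4.74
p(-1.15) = -3.32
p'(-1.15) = -6.74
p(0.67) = -3.66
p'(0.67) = -2.66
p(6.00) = -30.00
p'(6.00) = -4.66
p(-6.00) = 21.95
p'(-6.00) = -4.68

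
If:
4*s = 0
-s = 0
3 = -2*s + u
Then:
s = 0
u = 3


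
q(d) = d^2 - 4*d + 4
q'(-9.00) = -22.00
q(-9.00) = 121.00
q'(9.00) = 14.00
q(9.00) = 49.00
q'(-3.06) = -10.12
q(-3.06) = 25.60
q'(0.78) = -2.44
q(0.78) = 1.49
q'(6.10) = 8.20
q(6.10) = 16.81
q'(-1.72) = -7.44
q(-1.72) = 13.84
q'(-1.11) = -6.22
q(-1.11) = 9.67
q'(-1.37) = -6.74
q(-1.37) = 11.36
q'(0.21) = -3.58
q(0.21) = 3.20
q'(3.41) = 2.82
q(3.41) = 1.99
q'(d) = 2*d - 4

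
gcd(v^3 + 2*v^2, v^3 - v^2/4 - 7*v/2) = v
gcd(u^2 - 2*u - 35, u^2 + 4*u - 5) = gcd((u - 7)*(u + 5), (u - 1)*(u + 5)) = u + 5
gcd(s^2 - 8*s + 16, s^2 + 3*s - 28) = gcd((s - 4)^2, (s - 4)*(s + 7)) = s - 4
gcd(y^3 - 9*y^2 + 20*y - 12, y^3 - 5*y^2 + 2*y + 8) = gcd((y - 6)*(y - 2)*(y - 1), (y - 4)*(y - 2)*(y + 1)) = y - 2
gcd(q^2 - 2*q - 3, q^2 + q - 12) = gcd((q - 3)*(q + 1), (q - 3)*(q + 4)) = q - 3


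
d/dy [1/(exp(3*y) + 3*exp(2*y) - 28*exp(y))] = (-3*exp(2*y) - 6*exp(y) + 28)*exp(-y)/(exp(2*y) + 3*exp(y) - 28)^2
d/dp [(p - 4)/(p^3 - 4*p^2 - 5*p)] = (-p*(-p^2 + 4*p + 5) + (p - 4)*(-3*p^2 + 8*p + 5))/(p^2*(-p^2 + 4*p + 5)^2)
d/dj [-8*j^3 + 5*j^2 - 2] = 2*j*(5 - 12*j)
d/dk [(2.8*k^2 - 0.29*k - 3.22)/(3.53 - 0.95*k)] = (-2.66*k^2 + 19.768*k - 4.0827)/(0.9025*k^2 - 6.707*k + 12.4609)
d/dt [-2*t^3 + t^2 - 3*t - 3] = -6*t^2 + 2*t - 3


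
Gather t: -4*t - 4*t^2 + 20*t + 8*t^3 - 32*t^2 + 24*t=8*t^3 - 36*t^2 + 40*t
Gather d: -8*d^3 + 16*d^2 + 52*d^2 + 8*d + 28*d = -8*d^3 + 68*d^2 + 36*d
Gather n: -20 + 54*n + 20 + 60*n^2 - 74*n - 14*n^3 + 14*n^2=-14*n^3 + 74*n^2 - 20*n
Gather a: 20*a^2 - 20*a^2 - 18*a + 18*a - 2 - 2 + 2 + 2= 0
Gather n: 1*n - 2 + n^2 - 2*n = n^2 - n - 2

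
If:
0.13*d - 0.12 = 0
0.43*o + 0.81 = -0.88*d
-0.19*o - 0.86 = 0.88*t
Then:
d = 0.92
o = -3.77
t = -0.16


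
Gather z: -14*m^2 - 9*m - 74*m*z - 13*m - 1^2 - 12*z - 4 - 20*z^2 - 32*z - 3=-14*m^2 - 22*m - 20*z^2 + z*(-74*m - 44) - 8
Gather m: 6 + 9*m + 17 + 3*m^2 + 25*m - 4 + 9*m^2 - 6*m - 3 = 12*m^2 + 28*m + 16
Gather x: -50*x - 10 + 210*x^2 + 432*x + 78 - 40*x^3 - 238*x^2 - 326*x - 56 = -40*x^3 - 28*x^2 + 56*x + 12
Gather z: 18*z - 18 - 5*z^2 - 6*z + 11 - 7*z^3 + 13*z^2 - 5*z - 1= -7*z^3 + 8*z^2 + 7*z - 8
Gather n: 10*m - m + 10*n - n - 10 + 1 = 9*m + 9*n - 9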